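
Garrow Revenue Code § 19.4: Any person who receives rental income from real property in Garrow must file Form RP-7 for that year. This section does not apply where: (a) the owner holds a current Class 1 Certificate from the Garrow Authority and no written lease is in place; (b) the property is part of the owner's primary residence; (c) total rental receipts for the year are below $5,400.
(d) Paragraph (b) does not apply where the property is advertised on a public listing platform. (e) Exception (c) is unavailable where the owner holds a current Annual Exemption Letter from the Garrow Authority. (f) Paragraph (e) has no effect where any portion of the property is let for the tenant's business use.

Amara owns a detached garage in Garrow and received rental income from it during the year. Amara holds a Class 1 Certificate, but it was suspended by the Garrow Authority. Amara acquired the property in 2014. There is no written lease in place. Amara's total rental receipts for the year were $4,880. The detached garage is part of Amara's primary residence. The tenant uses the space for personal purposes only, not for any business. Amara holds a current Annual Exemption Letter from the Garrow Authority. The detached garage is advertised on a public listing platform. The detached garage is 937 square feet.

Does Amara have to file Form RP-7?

Yes — Amara must file Form RP-7.

Exception (a) requires that the owner holds a current Class 1 Certificate from the Garrow Authority; but the Class 1 Certificate is not current, so (a) is unavailable.
Exception (b) is satisfied on its face — the detached garage is part of the primary residence. But applying paragraph (d): (d) operates against (b): the property is publicly advertised. So (b) is unavailable.
All of (c)'s requirements are met (total rental receipts for the year are $4,880, below the $5,400 limit). However, paragraphs (e)–(f) must be considered: (e) applies — a current Annual Exemption Letter is held. (f) is inapplicable (the space is used for personal purposes only), so (e) stands. (c) is therefore removed.
No exception displaces § 19.4.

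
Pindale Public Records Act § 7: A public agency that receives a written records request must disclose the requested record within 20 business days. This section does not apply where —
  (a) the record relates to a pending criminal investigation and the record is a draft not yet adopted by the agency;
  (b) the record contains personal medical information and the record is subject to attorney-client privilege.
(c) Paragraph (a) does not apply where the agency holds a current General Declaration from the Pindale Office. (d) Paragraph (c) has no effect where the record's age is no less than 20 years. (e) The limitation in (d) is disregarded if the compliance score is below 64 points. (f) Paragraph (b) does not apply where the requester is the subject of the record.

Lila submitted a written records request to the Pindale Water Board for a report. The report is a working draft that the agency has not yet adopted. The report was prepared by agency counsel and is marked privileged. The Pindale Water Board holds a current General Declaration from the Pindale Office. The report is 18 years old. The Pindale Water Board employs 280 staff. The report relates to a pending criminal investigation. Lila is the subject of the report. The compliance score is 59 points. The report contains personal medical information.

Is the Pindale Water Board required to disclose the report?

Yes — the Pindale Water Board must disclose the report.

Exception (a) is satisfied on its face — the report relates to a pending investigation; the report is an unadopted draft. However, paragraphs (c)–(e) must be considered: (c) applies — a current General Declaration is held. (d) is not triggered (the record's age is 18 years, short of 20 years), so (c) stands. So (a) is unavailable.
Exception (b) is satisfied on its face — the report contains personal medical information; the report is privileged. Turning to paragraph (f): (f) operates against (b): Lila is the subject of the report. (b) is therefore removed.
None of the exceptions is available; § 7 applies in full.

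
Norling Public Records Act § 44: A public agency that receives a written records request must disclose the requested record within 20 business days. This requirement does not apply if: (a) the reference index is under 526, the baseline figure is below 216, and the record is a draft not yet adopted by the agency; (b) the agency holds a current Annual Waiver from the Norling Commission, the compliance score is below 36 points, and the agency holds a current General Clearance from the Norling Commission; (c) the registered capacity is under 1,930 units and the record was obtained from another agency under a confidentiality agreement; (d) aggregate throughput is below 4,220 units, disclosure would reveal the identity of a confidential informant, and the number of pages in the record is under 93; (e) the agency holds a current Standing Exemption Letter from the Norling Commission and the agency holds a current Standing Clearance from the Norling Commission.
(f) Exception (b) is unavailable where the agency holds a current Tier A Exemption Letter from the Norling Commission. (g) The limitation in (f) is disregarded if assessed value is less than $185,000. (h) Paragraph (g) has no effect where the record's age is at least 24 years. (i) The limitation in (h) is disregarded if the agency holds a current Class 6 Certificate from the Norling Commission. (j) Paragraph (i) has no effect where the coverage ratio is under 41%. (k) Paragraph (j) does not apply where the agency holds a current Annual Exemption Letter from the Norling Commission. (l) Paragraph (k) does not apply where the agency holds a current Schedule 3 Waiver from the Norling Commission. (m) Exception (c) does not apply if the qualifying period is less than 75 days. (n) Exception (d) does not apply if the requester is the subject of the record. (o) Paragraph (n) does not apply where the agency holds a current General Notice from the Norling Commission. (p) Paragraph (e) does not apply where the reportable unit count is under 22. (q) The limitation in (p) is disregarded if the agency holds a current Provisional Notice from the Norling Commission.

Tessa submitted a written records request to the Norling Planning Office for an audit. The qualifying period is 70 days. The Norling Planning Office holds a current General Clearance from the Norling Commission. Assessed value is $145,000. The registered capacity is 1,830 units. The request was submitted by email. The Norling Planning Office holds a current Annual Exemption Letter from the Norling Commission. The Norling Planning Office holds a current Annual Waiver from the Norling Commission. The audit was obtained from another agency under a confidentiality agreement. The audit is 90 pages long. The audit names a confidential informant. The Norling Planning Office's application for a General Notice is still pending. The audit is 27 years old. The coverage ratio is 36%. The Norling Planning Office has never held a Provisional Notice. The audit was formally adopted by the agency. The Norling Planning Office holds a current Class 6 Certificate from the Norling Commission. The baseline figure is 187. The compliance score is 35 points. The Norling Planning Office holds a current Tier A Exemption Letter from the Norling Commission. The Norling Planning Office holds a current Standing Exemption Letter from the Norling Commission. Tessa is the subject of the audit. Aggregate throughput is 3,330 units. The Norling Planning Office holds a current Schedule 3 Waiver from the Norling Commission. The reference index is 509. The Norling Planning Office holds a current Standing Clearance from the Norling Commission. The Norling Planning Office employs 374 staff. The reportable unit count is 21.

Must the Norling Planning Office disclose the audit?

Yes — the Norling Planning Office must disclose the audit.

Exception (a) requires that the record is a draft not yet adopted by the agency; but the audit has been formally adopted, so (a) is unavailable.
Exception (b)'s conditions are all satisfied: a current Annual Waiver is held; the compliance score is 35 points, below the 36 points limit; a current General Clearance is held. However, paragraphs (f)–(l) must be considered: (f) applies — a current Tier A Exemption Letter is held. (g) would limit (f) — assessed value is $145,000, less than the $185,000 limit — but (h) sets (g) aside: (h) is triggered — the record's age is 27 years, meeting the 24 years threshold. (i) operates (a current Class 6 Certificate is held), but is displaced by (j): (j) is triggered — the coverage ratio is 36%, under the 41% limit. (k) applies (a current Annual Exemption Letter is held), but yields to (l): (l) operates against (k): a current Schedule 3 Waiver is held. So (b) is unavailable.
Exception (c)'s conditions are all satisfied: the registered capacity is 1,830 units, under the 1,930 units limit; the audit was obtained under a confidentiality agreement. Turning to paragraph (m): (m) is engaged — the qualifying period is 70 days, less than the 75 days limit. (c) is therefore removed.
All of (d)'s requirements are met (aggregate throughput is 3,330 units, below the 4,220 units limit; the audit names a confidential informant; the number of pages in the record is 90, under the 93 limit). Turning to paragraphs (n)–(o): (n) operates — Tessa is the subject of the audit. (o), which would lift (n), is inapplicable — no current General Notice is held. (d) is therefore removed.
Exception (e) is satisfied on its face — a current Standing Exemption Letter is held; a current Standing Clearance is held. But: (p) is engaged — the reportable unit count is 21, under the 22 limit. (q) is inapplicable (there is no Provisional Notice in force), so (p) stands. So (e) is unavailable.
No exception is made out. the Norling Planning Office falls within the general rule.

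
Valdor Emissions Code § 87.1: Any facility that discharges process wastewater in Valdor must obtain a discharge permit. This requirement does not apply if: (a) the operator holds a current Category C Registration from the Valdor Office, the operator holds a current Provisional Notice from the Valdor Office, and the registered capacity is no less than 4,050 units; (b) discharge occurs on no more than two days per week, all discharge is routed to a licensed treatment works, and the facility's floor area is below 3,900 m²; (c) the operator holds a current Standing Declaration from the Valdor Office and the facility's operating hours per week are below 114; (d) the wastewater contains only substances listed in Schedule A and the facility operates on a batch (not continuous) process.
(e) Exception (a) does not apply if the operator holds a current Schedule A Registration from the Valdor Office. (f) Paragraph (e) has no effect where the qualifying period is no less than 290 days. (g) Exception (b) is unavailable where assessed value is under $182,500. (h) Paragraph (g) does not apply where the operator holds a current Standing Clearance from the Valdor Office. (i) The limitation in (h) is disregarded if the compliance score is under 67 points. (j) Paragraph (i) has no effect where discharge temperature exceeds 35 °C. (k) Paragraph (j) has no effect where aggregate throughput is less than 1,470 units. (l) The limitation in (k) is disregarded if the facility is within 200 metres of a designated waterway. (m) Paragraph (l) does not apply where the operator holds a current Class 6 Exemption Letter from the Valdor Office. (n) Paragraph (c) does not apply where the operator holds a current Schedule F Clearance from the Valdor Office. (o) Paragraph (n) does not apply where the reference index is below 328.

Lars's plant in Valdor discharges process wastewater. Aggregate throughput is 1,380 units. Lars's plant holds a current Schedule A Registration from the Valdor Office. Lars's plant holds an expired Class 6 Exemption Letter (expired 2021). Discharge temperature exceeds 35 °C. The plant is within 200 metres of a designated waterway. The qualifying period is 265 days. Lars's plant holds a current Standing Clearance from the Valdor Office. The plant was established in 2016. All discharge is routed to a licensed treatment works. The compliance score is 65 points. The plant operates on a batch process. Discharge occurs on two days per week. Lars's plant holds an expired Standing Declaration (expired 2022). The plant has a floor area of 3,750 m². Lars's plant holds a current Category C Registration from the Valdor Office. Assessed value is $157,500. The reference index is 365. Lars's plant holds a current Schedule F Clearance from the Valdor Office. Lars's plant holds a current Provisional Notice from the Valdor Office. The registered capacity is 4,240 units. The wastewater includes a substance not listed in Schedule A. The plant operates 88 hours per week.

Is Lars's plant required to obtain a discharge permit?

No — exception (b) applies; Lars's plant is not required to obtain a discharge permit.

All of (a)'s requirements are met (a current Category C Registration is held; a current Provisional Notice is held; the registered capacity is 4,240 units, meeting the 4,050 units threshold). But applying paragraphs (e)–(f): (e) is triggered — a current Schedule A Registration is held. (f) is inapplicable (the qualifying period is 265 days, short of 290 days), so (e) stands. (a) is therefore removed.
Exception (b): discharge occurs on no more than two days per week; discharge is routed to a licensed treatment works; the facility's floor area is 3,750 m², below the 3,900 m² limit — every condition holds. Applying paragraphs (g)–(m): (g) would limit (b) — assessed value is $157,500, under the $182,500 limit — but (h) sets (g) aside: (h) operates against (g): a current Standing Clearance is held. (i) is triggered (the compliance score is 65 points, under the 67 points limit), but is displaced by (j): (j) operates against (i): discharge temperature exceeds 35 °C. (k) would limit (j) — aggregate throughput is 1,380 units, less than the 1,470 units limit — but (l) sets (k) aside: (l) operates — the plant is within 200 m of a designated waterway. (m), which would lift (l), is not triggered — there is no Class 6 Exemption Letter in force. (b) remains available.
Exception (c) requires that the operator holds a current Standing Declaration from the Valdor Office; but there is no Standing Declaration in force, so (c) is unavailable.
Exception (d) does not apply: the wastewater includes a non-Schedule-A substance.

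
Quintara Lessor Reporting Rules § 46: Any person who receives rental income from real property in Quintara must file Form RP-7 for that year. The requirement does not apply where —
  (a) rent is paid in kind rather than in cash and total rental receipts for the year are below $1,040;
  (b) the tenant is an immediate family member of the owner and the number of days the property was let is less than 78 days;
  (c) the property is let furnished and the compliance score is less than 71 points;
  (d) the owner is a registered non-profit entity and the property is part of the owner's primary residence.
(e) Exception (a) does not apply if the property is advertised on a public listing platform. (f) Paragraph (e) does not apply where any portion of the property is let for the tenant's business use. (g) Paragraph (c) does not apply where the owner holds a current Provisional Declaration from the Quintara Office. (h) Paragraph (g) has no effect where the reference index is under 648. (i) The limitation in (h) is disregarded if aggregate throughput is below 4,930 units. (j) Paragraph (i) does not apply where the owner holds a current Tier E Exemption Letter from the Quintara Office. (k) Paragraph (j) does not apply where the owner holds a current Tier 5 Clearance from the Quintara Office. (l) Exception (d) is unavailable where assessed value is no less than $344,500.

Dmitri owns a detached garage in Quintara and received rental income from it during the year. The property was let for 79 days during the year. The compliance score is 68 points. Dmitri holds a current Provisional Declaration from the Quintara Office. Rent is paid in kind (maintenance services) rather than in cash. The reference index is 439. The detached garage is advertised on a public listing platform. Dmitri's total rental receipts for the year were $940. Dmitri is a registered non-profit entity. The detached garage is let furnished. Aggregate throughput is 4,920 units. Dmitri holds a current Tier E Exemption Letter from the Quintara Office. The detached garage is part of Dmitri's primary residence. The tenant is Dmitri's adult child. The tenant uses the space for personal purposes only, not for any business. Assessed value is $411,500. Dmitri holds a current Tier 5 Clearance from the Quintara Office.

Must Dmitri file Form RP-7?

Exception (a)'s conditions are all satisfied: rent is paid in kind; total rental receipts for the year are $940, below the $1,040 limit. But applying paragraphs (e)–(f): (e) operates against (a): the property is publicly advertised. (f), which would lift (e), is inapplicable — the space is used for personal purposes only. Exception (a) does not apply.
Exception (b) requires that the number of days the property was let is less than 78 days; but the number of days the property was let is 79 days, not less than 78 days, so (b) is unavailable.
Exception (c): the property is let furnished; the compliance score is 68 points, less than the 71 points limit — every condition holds. But applying paragraphs (g)–(k): (g) operates against (c): a current Provisional Declaration is held. (h) would limit (g) — the reference index is 439, under the 648 limit — but (i) sets (h) aside: (i) is triggered — aggregate throughput is 4,920 units, below the 4,930 units limit. (j) would limit (i) — a current Tier E Exemption Letter is held — but (k) sets (j) aside: (k) applies — a current Tier 5 Clearance is held. Exception (c) does not apply.
Exception (d)'s conditions are all satisfied: Dmitri is a registered non-profit; the detached garage is part of the primary residence. But applying paragraph (l): (l) operates against (d): assessed value is $411,500, meeting the $344,500 threshold. So (d) is unavailable.
None of the exceptions is available; § 46 applies in full.

Yes — Dmitri must file Form RP-7.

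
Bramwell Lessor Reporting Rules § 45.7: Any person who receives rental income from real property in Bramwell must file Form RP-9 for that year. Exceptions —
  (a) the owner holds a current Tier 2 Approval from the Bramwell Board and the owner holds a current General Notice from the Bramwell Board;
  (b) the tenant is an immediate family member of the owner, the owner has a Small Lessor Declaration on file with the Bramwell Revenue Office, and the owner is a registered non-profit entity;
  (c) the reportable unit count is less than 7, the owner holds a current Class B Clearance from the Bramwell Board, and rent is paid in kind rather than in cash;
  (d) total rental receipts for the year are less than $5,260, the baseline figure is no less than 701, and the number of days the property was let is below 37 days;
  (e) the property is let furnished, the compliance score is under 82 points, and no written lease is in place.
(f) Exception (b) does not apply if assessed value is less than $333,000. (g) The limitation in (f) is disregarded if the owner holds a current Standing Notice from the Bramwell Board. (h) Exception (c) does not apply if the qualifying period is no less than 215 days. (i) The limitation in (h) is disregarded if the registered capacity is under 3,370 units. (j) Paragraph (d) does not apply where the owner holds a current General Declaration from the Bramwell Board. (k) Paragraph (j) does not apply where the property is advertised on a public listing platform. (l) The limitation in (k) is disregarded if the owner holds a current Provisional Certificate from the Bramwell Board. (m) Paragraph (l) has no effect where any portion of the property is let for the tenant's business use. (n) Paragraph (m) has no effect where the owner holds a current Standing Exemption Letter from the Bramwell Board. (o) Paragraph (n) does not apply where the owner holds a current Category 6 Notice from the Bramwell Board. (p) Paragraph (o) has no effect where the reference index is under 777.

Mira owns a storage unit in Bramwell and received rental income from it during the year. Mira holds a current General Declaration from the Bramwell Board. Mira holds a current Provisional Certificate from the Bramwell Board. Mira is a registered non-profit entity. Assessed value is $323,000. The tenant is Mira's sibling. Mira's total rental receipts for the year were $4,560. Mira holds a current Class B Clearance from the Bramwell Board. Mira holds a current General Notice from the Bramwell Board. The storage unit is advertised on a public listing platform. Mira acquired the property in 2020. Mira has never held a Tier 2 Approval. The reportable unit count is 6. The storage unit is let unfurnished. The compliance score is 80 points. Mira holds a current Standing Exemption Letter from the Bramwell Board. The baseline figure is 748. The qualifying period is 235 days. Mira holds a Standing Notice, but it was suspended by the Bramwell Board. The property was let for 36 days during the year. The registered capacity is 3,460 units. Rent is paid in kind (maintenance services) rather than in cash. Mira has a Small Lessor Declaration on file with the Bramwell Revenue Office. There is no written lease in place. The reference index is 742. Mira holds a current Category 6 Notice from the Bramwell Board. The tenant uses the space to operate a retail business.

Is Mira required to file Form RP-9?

Exception (a) does not apply: no current Tier 2 Approval is held.
Exception (b): the tenant is an immediate family member; a Small Lessor Declaration is on file; Mira is a registered non-profit — every condition holds. But: (f) applies — assessed value is $323,000, less than the $333,000 limit. (g), which would lift (f), is not triggered — no current Standing Notice is held. So (b) is unavailable.
Exception (c) is satisfied on its face — the reportable unit count is 6, less than the 7 limit; a current Class B Clearance is held; rent is paid in kind. However, paragraphs (h)–(i) must be considered: (h) operates against (c): the qualifying period is 235 days, meeting the 215 days threshold. (i), which would lift (h), is inapplicable — the registered capacity is 3,460 units, not under 3,370 units. So (c) is unavailable.
Exception (d) is satisfied on its face — total rental receipts for the year are $4,560, less than the $5,260 limit; the baseline figure is 748, meeting the 701 threshold; the number of days the property was let is 36 days, below the 37 days limit. But: (j) operates against (d): a current General Declaration is held. (k) would limit (j) — the property is publicly advertised — but (l) sets (k) aside: (l) operates against (k): a current Provisional Certificate is held. (m) would limit (l) — the space is let for business use — but (n) sets (m) aside: (n) operates — a current Standing Exemption Letter is held. (o) would limit (n) — a current Category 6 Notice is held — but (p) sets (o) aside: (p) operates against (o): the reference index is 742, under the 777 limit. (d) is therefore removed.
Exception (e) fails — the property is let unfurnished.
Every exception is unavailable, so the rule governs.

Yes — Mira must file Form RP-9.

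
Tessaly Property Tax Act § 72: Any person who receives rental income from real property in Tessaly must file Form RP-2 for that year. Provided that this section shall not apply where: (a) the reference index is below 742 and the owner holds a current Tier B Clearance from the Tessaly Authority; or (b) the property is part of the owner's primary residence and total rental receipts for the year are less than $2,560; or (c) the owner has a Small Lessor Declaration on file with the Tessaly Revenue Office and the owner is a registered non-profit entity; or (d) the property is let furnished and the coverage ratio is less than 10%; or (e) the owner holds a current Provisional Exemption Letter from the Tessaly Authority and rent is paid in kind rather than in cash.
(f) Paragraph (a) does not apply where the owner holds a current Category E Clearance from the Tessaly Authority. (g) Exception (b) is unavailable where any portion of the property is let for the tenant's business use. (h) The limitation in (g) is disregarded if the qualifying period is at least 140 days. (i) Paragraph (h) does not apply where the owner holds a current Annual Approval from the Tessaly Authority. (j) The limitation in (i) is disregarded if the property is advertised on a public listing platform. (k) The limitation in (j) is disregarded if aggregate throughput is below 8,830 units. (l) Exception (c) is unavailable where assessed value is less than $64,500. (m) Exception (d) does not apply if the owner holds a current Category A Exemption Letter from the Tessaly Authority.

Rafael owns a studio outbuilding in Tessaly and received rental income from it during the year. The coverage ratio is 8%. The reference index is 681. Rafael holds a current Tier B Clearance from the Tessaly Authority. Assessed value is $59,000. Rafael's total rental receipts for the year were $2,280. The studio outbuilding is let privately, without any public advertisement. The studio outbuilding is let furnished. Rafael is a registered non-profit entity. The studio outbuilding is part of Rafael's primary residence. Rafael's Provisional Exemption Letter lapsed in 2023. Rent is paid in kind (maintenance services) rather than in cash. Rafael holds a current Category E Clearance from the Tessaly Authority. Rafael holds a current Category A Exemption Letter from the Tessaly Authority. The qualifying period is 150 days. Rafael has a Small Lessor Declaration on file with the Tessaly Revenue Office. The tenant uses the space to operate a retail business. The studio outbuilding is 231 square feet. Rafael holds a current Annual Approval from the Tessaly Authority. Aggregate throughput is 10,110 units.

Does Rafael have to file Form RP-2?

Yes — Rafael must file Form RP-2.

Exception (a) is satisfied on its face — the reference index is 681, below the 742 limit; a current Tier B Clearance is held. However, paragraph (f) must be considered: (f) operates against (a): a current Category E Clearance is held. So (a) is unavailable.
Exception (b)'s conditions are all satisfied: the studio outbuilding is part of the primary residence; total rental receipts for the year are $2,280, less than the $2,560 limit. However, paragraphs (g)–(k) must be considered: (g) operates against (b): the space is let for business use. (h) would limit (g) — the qualifying period is 150 days, meeting the 140 days threshold — but (i) sets (h) aside: (i) is triggered — a current Annual Approval is held. (j), which would lift (i), does not operate here — the property is let privately without advertisement. (b) is therefore removed.
Exception (c) is satisfied on its face — a Small Lessor Declaration is on file; Rafael is a registered non-profit. But applying paragraph (l): (l) applies — assessed value is $59,000, less than the $64,500 limit. (c) is therefore removed.
Exception (d) is satisfied on its face — the property is let furnished; the coverage ratio is 8%, less than the 10% limit. But: (m) operates — a current Category A Exemption Letter is held. Exception (d) does not apply.
Exception (e) requires that the owner holds a current Provisional Exemption Letter from the Tessaly Authority; but no current Provisional Exemption Letter is held, so (e) is unavailable.
Every exception is unavailable, so the rule governs.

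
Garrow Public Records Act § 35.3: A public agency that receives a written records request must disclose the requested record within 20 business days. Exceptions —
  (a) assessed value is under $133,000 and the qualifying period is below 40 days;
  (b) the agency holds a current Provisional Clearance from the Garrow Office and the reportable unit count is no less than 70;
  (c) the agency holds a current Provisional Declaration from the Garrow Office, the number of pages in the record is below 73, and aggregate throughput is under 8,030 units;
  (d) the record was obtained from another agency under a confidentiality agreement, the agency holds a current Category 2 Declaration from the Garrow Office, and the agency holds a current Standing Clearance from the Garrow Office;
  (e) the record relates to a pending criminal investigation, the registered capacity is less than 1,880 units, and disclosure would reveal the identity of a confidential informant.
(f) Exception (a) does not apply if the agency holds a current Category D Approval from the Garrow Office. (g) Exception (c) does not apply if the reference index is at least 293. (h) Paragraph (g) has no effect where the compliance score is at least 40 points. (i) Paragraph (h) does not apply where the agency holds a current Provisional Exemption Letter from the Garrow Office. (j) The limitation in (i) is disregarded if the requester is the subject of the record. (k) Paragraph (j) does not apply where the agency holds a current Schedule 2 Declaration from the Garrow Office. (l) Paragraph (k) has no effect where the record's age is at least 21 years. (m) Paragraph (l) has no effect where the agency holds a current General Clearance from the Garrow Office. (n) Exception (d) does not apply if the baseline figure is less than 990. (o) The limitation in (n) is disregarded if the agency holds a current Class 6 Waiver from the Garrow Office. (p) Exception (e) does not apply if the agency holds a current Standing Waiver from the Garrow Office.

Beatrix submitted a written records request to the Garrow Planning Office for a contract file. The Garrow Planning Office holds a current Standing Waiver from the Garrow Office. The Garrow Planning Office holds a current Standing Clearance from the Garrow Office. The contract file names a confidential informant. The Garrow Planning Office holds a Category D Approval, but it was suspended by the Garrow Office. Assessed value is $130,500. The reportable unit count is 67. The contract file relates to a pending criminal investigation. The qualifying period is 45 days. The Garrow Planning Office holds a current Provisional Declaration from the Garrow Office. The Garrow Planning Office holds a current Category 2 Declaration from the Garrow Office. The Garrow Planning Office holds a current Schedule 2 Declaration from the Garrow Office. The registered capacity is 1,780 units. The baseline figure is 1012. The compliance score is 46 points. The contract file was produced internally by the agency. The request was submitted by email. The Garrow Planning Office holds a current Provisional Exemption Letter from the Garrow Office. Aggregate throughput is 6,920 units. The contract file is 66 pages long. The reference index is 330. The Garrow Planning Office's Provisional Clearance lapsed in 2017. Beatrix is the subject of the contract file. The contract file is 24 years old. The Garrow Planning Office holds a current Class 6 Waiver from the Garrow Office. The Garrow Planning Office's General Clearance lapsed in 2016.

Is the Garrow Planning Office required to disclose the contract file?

No — exception (c) applies; the Garrow Planning Office is not required to disclose the contract file.

Exception (a) fails — the qualifying period is 45 days, not below 40 days.
Exception (b) requires that the agency holds a current Provisional Clearance from the Garrow Office; but no current Provisional Clearance is held, so (b) is unavailable.
All of (c)'s requirements are met (a current Provisional Declaration is held; the number of pages in the record is 66, below the 73 limit; aggregate throughput is 6,920 units, under the 8,030 units limit). Under paragraphs (g)–(m): (g) operates (the reference index is 330, meeting the 293 threshold), but is itself disapplied by (h): (h) operates against (g): the compliance score is 46 points, meeting the 40 points threshold. (i) would limit (h) — a current Provisional Exemption Letter is held — but (j) sets (i) aside: (j) applies — Beatrix is the subject of the contract file. (k) applies (a current Schedule 2 Declaration is held), but is displaced by (l): (l) operates against (k): the record's age is 24 years, meeting the 21 years threshold. (m), which would lift (l), is inapplicable — there is no General Clearance in force. (c) remains available.
Exception (d) requires that the record was obtained from another agency under a confidentiality agreement; but the contract file was produced internally, so (d) is unavailable.
All of (e)'s requirements are met (the contract file relates to a pending investigation; the registered capacity is 1,780 units, less than the 1,880 units limit; the contract file names a confidential informant). But: (p) is triggered — a current Standing Waiver is held. Exception (e) does not apply.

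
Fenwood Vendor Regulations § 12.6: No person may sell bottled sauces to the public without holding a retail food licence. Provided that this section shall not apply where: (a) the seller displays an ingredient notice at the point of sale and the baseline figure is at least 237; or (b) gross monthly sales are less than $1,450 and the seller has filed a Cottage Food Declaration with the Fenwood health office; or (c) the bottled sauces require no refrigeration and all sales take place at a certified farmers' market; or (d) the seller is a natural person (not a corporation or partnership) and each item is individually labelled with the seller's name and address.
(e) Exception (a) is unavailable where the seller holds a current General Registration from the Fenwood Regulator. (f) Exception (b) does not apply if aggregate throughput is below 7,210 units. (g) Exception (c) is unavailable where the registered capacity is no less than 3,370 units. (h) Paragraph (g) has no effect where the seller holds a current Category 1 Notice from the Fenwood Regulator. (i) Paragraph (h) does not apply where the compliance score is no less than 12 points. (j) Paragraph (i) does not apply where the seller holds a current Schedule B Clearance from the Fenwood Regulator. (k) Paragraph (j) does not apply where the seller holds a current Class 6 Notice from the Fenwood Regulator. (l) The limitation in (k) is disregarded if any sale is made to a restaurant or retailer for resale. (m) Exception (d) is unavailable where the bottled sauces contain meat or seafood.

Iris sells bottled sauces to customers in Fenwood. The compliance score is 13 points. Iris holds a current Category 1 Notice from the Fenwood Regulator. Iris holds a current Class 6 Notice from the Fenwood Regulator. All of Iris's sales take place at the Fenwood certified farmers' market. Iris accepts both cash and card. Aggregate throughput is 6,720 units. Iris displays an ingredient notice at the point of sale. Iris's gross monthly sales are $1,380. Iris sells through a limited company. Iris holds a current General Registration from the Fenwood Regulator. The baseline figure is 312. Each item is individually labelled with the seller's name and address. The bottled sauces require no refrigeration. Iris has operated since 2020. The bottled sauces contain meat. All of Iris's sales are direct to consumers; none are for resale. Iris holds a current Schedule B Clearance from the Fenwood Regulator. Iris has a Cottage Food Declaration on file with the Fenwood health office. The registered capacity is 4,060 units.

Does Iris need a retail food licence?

All of (a)'s requirements are met (an ingredient notice is displayed; the baseline figure is 312, meeting the 237 threshold). But: (e) operates against (a): a current General Registration is held. So (a) is unavailable.
Exception (b) is satisfied on its face — gross monthly sales are $1,380, less than the $1,450 limit; a Cottage Food Declaration is on file. However, paragraph (f) must be considered: (f) operates — aggregate throughput is 6,720 units, below the 7,210 units limit. So (b) is unavailable.
Exception (c)'s conditions are all satisfied: the bottled sauces are shelf-stable; all sales are at a certified farmers' market. But: (g) is triggered — the registered capacity is 4,060 units, meeting the 3,370 units threshold. (h) would limit (g) — a current Category 1 Notice is held — but (i) sets (h) aside: (i) operates — the compliance score is 13 points, meeting the 12 points threshold. (j) would limit (i) — a current Schedule B Clearance is held — but (k) sets (j) aside: (k) operates against (j): a current Class 6 Notice is held. (l), which would lift (k), is inapplicable — no sales are for resale. Exception (c) does not apply.
Exception (d) does not apply: the seller operates through a limited company.
No exception displaces § 12.6.

Yes — Iris must hold a retail food licence.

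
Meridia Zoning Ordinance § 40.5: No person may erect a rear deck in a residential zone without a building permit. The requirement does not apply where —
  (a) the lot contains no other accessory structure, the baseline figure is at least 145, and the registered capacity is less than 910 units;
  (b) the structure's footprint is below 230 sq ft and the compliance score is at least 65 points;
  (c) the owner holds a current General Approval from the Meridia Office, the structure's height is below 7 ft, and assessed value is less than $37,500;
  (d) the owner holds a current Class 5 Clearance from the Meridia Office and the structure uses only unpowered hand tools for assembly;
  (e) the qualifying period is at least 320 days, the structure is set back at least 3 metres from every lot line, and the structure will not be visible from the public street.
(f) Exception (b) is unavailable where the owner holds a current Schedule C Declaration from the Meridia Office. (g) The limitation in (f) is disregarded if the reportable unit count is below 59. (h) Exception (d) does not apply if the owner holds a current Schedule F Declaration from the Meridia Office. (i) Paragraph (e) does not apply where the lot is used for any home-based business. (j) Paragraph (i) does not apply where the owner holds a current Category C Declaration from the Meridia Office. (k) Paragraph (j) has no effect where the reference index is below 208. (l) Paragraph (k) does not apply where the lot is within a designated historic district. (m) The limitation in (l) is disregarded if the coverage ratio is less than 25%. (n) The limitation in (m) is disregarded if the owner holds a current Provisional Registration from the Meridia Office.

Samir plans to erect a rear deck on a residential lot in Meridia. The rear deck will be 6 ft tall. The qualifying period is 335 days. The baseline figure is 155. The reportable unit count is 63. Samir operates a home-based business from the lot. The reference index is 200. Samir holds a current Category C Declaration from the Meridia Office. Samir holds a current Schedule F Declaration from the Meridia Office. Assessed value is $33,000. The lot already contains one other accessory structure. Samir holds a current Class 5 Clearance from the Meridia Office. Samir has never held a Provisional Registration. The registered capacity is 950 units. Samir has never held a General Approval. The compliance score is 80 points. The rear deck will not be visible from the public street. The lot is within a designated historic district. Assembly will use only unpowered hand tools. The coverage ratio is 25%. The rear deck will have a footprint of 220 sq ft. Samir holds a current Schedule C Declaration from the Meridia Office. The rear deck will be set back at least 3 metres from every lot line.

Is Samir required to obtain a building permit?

No — exception (e) applies; Samir does not need a building permit.

Exception (a) does not apply: the lot already has another accessory structure.
Exception (b): the structure's footprint is 220 sq ft, below the 230 sq ft limit; the compliance score is 80 points, meeting the 65 points threshold — every condition holds. But: (f) applies — a current Schedule C Declaration is held. (g), which would lift (f), is inapplicable — the reportable unit count is 63, not below 59. Exception (b) does not apply.
Exception (c) requires that the owner holds a current General Approval from the Meridia Office; but the General Approval is not current, so (c) is unavailable.
Exception (d) is satisfied on its face — a current Class 5 Clearance is held; assembly uses only hand tools. Turning to paragraph (h): (h) applies — a current Schedule F Declaration is held. So (d) is unavailable.
Exception (e) is satisfied on its face — the qualifying period is 335 days, meeting the 320 days threshold; the setback is at least 3 m on every side; the structure will not be visible from the street. Under paragraphs (i)–(n): (i) applies (a home-based business operates on the lot), but is overridden by (j): (j) is engaged — a current Category C Declaration is held. (k) is triggered (the reference index is 200, below the 208 limit), but is itself disapplied by (l): (l) is engaged — the lot is in a historic district. (m), which would lift (l), does not operate here — the coverage ratio is 25%, not less than 25%. So (e) applies.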